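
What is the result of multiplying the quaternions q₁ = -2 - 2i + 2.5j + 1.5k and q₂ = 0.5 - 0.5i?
-2 + 0.5j + 2k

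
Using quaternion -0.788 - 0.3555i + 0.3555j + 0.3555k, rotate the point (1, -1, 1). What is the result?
(-0.626, -1.615, -0.011)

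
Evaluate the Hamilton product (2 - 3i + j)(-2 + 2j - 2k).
-6 + 4i - 4j - 10k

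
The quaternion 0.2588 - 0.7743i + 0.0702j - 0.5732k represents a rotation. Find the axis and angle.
axis = (-0.8016, 0.0727, -0.5934), θ = 5π/6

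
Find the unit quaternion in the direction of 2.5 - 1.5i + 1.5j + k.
0.7293 - 0.4376i + 0.4376j + 0.2917k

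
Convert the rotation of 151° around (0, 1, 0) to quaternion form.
0.2504 + 0.9681j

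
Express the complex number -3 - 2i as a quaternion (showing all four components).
-3 - 2i + 0j + 0k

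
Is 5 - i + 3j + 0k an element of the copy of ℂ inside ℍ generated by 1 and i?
No. The quaternion 5 - i + 3j has j-coefficient y = 3 and k-coefficient z = 0, not both zero, so it does not lie in the complex subalgebra spanned by 1 and i.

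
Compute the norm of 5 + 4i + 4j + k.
√58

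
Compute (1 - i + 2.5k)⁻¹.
0.1212 + 0.1212i - 0.303k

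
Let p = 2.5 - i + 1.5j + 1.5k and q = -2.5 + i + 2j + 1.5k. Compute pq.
-10.5 + 4.25i + 4.25j - 3.5k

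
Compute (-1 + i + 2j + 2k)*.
-1 - i - 2j - 2k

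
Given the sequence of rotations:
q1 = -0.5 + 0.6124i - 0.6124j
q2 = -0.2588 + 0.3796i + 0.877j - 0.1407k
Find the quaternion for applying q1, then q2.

q2 · q1 = 0.434 - 0.4345i - 0.3662j - 0.6992k
0.434 - 0.4345i - 0.3662j - 0.6992k


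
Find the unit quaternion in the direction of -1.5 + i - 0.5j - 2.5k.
-0.4804 + 0.3203i - 0.1601j - 0.8006k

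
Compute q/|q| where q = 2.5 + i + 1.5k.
0.8111 + 0.3244i + 0.4867k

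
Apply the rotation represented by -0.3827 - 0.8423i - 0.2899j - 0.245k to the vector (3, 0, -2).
(0.866, 3.033, 1.747)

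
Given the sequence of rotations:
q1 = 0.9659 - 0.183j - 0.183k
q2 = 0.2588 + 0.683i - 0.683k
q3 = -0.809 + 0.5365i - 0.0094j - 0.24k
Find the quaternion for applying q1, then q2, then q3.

q2 · q1 = 0.125 + 0.5347i + 0.0776j - 0.8321k
q3 · q2 · q1 = -0.587 - 0.3391i + 0.2541j + 0.6898k
-0.587 - 0.3391i + 0.2541j + 0.6898k


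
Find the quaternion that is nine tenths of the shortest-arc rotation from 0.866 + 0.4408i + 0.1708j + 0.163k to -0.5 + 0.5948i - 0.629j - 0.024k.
0.5927 - 0.5086i + 0.6229j + 0.0447k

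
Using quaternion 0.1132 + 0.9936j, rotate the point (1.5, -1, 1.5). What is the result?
(-1.124, -1, -1.799)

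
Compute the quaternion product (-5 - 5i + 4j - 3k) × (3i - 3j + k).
30 - 20i + 11j - 2k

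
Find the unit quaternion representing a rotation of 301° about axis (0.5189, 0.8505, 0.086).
-0.8704 + 0.2555i + 0.4188j + 0.0423k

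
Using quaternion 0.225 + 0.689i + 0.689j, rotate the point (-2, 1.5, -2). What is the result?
(0.703, -1.203, 2.883)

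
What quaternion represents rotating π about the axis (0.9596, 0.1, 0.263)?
0.9596i + 0.1j + 0.263k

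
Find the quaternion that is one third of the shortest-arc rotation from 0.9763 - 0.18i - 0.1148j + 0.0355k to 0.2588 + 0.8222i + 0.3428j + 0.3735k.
0.9452 + 0.2421i + 0.0675j + 0.2086k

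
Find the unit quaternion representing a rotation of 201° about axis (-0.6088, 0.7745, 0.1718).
-0.1822 - 0.5986i + 0.7615j + 0.1689k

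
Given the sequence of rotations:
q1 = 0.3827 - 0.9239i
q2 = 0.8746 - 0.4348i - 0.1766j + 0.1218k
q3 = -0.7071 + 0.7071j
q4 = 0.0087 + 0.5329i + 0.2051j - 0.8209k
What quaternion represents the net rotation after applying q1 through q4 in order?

q2 · q1 = -0.067 - 0.9744i - 0.1801j - 0.1165k
q3 · q2 · q1 = 0.1747 + 0.6066i + 0.08j + 0.7714k
q4 · q3 · q2 · q1 = 0.2951 + 0.3223i - 0.8725j - 0.2185k
0.2951 + 0.3223i - 0.8725j - 0.2185k


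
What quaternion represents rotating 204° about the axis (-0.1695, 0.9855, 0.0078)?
-0.2079 - 0.1658i + 0.964j + 0.0076k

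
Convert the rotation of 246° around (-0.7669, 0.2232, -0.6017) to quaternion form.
-0.5446 - 0.6432i + 0.1872j - 0.5046k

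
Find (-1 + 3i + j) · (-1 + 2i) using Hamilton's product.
-5 - 5i - j - 2k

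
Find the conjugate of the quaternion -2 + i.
-2 - i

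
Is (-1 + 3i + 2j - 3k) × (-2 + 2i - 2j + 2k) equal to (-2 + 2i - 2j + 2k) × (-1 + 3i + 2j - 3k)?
No: pq = 6 - 10i - 14j - 6k ≠ 6 - 6i + 10j + 14k = qp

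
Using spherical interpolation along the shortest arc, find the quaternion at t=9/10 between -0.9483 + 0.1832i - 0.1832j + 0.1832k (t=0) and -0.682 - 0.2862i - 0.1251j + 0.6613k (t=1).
-0.7289 - 0.2422i - 0.1347j + 0.626k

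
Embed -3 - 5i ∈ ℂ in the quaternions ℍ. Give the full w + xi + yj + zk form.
-3 - 5i + 0j + 0k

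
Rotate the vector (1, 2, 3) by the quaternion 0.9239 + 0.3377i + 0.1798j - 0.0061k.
(2.185, -0.225, 3.029)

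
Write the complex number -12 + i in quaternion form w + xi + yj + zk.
-12 + i + 0j + 0k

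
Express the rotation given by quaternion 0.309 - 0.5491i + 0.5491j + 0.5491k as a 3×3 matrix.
[[-0.206, -0.9424, -0.2637], [-0.2637, -0.206, 0.9424], [-0.9424, 0.2637, -0.206]]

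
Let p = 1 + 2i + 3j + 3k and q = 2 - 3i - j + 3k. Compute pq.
2 + 13i - 10j + 16k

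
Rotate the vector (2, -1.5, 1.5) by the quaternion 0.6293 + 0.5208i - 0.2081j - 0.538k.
(-1.255, -2.253, -1.36)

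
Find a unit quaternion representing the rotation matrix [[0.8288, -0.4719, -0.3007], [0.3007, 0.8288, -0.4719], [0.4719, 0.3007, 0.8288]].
0.9336 + 0.2069i - 0.2069j + 0.2069k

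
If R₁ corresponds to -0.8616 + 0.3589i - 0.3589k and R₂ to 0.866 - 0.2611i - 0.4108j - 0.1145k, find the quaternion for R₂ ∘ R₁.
-0.6935 + 0.6832i + 0.2191j - 0.0647k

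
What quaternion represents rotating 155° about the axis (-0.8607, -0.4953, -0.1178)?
0.2164 - 0.8403i - 0.4836j - 0.115k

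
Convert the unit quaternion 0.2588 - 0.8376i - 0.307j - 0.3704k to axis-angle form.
axis = (-0.8671, -0.3178, -0.3835), θ = 5π/6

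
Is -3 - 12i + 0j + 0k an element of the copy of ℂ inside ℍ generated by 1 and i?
Yes. The quaternion -3 - 12i has j- and k-coefficients y = z = 0, so it lies in the complex subalgebra spanned by 1 and i.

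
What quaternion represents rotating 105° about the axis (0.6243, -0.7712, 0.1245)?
0.6088 + 0.4953i - 0.6118j + 0.0988k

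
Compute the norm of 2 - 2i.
√8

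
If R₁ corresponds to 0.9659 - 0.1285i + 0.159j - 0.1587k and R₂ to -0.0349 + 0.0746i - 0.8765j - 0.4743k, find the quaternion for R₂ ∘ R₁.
0.04 + 0.2911i - 0.7794j - 0.5534k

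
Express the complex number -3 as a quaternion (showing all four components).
-3 + 0i + 0j + 0k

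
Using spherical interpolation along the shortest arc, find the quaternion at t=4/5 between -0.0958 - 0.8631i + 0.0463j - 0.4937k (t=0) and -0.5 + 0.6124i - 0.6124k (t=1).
0.4291 - 0.7993i + 0.0129j + 0.4205k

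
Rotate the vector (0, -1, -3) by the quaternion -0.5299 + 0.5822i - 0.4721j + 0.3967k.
(-2.757, -0.735, 1.363)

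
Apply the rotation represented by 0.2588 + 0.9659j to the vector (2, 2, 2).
(-0.732, 2, -2.732)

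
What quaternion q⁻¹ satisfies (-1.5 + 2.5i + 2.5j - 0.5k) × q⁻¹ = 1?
-0.1 - 0.1667i - 0.1667j + 0.0333k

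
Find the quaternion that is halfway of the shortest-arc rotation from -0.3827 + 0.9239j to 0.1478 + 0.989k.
-0.3649 + 0.6356j - 0.6804k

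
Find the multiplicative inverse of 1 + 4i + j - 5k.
0.0233 - 0.093i - 0.0233j + 0.1163k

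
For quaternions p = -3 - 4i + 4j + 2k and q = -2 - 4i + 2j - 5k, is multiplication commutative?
No: pq = -8 - 4i - 42j + 19k ≠ -8 + 44i + 14j + 3k = qp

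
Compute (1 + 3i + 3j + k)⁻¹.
0.05 - 0.15i - 0.15j - 0.05k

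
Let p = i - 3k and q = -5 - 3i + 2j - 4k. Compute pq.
-9 + i + 13j + 17k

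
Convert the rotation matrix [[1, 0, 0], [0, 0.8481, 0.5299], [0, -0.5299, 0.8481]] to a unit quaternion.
0.9613 - 0.2756i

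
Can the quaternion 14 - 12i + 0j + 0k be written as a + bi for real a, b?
Yes. The quaternion 14 - 12i has j- and k-coefficients y = z = 0, so it lies in the complex subalgebra spanned by 1 and i.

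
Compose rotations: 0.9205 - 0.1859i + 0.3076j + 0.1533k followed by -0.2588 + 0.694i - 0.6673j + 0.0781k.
0.0841 + 0.5606i - 0.8148j + 0.1216k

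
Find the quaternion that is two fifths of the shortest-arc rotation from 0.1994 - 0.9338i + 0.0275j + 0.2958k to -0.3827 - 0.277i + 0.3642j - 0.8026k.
0.3778 - 0.5822i - 0.1871j + 0.6952k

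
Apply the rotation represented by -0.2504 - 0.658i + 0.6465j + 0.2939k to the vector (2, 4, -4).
(0.01, -2.353, 5.52)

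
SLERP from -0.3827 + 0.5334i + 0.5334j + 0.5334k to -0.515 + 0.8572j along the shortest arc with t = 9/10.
-0.5183 + 0.0604i + 0.8509j + 0.0604k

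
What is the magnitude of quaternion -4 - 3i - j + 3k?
√35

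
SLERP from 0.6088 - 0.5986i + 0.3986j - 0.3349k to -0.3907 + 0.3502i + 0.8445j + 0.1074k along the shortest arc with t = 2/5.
0.677 - 0.6471i - 0.1564j - 0.3138k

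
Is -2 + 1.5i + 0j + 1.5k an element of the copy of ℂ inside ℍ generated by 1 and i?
No. The quaternion -2 + 1.5i + 1.5k has j-coefficient y = 0 and k-coefficient z = 1.5, not both zero, so it does not lie in the complex subalgebra spanned by 1 and i.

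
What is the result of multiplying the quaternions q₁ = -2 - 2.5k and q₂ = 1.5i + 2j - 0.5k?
-1.25 + 2i - 7.75j + k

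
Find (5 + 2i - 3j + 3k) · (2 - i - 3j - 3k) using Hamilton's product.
12 + 17i - 18j - 18k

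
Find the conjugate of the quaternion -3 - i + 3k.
-3 + i - 3k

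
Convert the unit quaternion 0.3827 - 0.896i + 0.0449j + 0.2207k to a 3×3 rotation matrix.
[[0.8986, -0.2494, -0.3611], [0.0885, -0.703, 0.7056], [-0.4299, -0.666, -0.6097]]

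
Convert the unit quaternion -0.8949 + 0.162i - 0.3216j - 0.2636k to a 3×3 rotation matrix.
[[0.6542, -0.576, 0.4902], [0.3676, 0.8085, 0.4595], [-0.661, -0.1204, 0.7407]]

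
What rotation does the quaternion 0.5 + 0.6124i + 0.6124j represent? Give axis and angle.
axis = (√2/2, √2/2, 0), θ = 2π/3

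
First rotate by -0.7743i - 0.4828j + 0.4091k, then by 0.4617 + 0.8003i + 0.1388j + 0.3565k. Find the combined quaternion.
0.5408 - 0.1286i - 0.8263j - 0.09k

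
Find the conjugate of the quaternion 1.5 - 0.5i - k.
1.5 + 0.5i + k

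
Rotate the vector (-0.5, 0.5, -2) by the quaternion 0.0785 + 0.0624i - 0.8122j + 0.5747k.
(0.506, 2.058, 0.093)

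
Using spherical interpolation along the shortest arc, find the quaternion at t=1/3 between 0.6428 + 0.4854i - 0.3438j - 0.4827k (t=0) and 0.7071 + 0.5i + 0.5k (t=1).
0.7667 + 0.5653i - 0.2581j - 0.1614k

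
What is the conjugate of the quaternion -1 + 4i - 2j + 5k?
-1 - 4i + 2j - 5k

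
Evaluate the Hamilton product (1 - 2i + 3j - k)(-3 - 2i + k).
-6 + 7i - 5j + 10k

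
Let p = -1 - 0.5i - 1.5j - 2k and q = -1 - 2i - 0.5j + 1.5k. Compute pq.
2.25 - 0.75i + 6.75j - 2.25k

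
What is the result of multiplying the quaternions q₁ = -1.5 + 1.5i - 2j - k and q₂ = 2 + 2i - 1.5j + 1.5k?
-7.5 - 4.5i - 6j - 2.5k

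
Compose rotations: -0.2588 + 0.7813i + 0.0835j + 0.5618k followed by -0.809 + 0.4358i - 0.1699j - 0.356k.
0.0831 - 0.8106i - 0.5466j - 0.1932k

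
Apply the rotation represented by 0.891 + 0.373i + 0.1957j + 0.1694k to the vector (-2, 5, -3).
(-3.937, 4.221, 2.164)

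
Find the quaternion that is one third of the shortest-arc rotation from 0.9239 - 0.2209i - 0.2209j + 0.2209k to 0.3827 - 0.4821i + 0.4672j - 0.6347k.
0.9131 - 0.3926i + 0.031j - 0.1058k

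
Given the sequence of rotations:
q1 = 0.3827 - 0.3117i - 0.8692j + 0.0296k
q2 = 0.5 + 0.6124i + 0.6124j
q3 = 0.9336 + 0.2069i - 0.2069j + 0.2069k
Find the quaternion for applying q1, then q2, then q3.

q2 · q1 = 0.9145 + 0.0966i - 0.2184j - 0.3266k
q3 · q2 · q1 = 0.8562 + 0.3922i - 0.3055j - 0.1409k
0.8562 + 0.3922i - 0.3055j - 0.1409k


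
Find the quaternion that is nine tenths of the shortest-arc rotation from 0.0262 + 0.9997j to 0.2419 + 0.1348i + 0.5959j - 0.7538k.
0.2271 + 0.1248i + 0.6675j - 0.6981k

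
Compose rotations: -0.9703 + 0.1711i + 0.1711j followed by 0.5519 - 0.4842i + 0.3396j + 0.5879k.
-0.5108 + 0.4637i - 0.1345j - 0.7114k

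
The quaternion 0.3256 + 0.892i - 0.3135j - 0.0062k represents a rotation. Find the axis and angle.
axis = (0.9434, -0.3316, -0.0066), θ = 142°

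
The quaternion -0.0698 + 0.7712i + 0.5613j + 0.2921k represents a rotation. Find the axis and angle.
axis = (0.7731, 0.5627, 0.2928), θ = 188°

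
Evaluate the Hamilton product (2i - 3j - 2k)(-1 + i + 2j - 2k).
8i + 5j + 9k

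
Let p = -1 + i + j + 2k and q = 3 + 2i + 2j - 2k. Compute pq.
-3 - 5i + 7j + 8k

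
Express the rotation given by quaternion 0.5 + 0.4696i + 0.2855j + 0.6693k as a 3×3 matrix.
[[-0.0589, -0.4012, 0.9141], [0.9374, -0.337, -0.0874], [0.3431, 0.8518, 0.3959]]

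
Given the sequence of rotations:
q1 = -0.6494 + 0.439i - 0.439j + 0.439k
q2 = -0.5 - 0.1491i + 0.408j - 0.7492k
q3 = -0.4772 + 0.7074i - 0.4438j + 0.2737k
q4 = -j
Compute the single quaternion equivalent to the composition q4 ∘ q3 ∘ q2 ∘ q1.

q2 · q1 = 0.8982 - 0.2725i - 0.3089j + 0.1534k
q3 · q2 · q1 = -0.4149 + 0.7819i - 0.4343j - 0.1668k
q4 · q3 · q2 · q1 = -0.4343 + 0.1668i + 0.4149j + 0.7819k
-0.4343 + 0.1668i + 0.4149j + 0.7819k


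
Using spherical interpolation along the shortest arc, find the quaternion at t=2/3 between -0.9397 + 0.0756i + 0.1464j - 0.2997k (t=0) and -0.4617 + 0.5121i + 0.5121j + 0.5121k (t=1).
-0.7397 + 0.4219i + 0.4511j + 0.2672k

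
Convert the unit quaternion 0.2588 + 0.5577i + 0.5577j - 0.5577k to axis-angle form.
axis = (√3/3, √3/3, -√3/3), θ = 5π/6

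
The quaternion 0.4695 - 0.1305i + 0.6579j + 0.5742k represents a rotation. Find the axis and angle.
axis = (-0.1478, 0.7451, 0.6503), θ = 124°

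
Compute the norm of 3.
3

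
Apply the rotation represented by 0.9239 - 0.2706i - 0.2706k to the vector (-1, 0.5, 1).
(-0.457, 1.354, 0.457)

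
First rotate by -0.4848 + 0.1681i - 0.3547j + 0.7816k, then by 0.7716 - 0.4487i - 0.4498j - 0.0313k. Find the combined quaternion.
-0.4337 - 0.0154i + 0.2898j + 0.853k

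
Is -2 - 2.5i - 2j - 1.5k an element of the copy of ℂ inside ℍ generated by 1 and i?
No. The quaternion -2 - 2.5i - 2j - 1.5k has j-coefficient y = -2 and k-coefficient z = -1.5, not both zero, so it does not lie in the complex subalgebra spanned by 1 and i.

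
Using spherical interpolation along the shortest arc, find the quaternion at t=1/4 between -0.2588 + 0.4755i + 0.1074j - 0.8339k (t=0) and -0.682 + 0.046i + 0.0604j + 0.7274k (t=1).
-0.0032 + 0.3819i + 0.0707j - 0.9215k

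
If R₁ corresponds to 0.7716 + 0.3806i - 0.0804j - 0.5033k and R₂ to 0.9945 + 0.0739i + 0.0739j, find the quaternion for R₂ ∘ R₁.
0.7452 + 0.3983i + 0.0143j - 0.5346k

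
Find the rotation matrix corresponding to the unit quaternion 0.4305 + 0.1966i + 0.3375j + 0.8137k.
[[-0.552, -0.5679, 0.6105], [0.8333, -0.4015, 0.38], [0.0294, 0.7185, 0.6949]]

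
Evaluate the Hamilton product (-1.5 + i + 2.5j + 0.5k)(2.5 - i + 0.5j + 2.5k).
-5.25 + 10i + 2.5j + 0.5k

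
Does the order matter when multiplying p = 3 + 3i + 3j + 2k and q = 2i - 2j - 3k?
Yes: pq = 6 + i + 7j - 21k ≠ 6 + 11i - 19j + 3k = qp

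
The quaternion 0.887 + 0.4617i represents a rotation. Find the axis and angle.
axis = (1, 0, 0), θ = 55°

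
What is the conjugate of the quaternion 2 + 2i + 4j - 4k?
2 - 2i - 4j + 4k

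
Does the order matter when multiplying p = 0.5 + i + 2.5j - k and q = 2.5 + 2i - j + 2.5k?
Yes: pq = 4.25 + 8.75i + 1.25j - 7.25k ≠ 4.25 - 1.75i + 10.25j + 4.75k = qp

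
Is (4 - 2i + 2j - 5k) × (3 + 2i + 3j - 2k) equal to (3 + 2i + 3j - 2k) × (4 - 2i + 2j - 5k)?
No: pq = 13i + 4j - 33k ≠ -9i + 32j - 13k = qp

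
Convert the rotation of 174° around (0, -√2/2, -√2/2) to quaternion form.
0.0523 - 0.7061j - 0.7061k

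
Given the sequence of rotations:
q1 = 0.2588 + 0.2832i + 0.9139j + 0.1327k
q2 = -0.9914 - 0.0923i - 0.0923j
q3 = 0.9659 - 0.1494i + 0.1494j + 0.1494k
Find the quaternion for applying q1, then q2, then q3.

q2 · q1 = -0.1461 - 0.3169i - 0.9177j - 0.1898k
q3 · q2 · q1 = -0.023 - 0.1755i - 0.9839j - 0.0207k
-0.023 - 0.1755i - 0.9839j - 0.0207k


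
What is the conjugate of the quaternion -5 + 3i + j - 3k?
-5 - 3i - j + 3k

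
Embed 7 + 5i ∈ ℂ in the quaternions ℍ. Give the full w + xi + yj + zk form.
7 + 5i + 0j + 0k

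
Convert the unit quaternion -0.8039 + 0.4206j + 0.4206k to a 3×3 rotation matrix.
[[0.2924, 0.6762, -0.6762], [-0.6762, 0.6462, 0.3538], [0.6762, 0.3538, 0.6462]]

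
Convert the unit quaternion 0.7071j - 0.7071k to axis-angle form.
axis = (0, √2/2, -√2/2), θ = π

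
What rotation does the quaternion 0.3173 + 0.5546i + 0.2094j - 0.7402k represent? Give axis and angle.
axis = (0.5848, 0.2208, -0.7805), θ = 143°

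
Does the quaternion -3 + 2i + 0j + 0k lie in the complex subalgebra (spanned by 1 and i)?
Yes. The quaternion -3 + 2i has j- and k-coefficients y = z = 0, so it lies in the complex subalgebra spanned by 1 and i.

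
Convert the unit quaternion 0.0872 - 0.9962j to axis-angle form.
axis = (0, -1, 0), θ = 170°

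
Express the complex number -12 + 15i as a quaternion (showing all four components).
-12 + 15i + 0j + 0k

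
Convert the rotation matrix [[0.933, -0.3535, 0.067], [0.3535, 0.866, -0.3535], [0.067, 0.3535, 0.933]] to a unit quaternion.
0.9659 + 0.183i + 0.183k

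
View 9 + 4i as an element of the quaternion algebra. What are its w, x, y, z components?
9 + 4i + 0j + 0k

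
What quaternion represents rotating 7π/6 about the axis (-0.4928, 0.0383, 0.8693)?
-0.2588 - 0.476i + 0.037j + 0.8397k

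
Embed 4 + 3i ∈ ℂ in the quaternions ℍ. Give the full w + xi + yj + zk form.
4 + 3i + 0j + 0k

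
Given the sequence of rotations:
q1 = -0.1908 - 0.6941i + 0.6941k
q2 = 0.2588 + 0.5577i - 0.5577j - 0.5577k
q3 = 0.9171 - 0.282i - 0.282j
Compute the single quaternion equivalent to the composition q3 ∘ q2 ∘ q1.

q2 · q1 = 0.7248 - 0.6731i + 0.1064j - 0.1011k
q3 · q2 · q1 = 0.5049 - 0.7932i - 0.1353j - 0.3125k
0.5049 - 0.7932i - 0.1353j - 0.3125k


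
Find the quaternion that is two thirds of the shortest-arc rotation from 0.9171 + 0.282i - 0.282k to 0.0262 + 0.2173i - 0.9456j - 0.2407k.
0.4437 + 0.308i - 0.7754j - 0.3272k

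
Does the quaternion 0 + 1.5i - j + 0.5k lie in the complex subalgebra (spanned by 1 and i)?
No. The quaternion 1.5i - j + 0.5k has j-coefficient y = -1 and k-coefficient z = 0.5, not both zero, so it does not lie in the complex subalgebra spanned by 1 and i.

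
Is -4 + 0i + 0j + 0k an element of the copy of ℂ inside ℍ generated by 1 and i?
Yes. The quaternion -4 has j- and k-coefficients y = z = 0, so it lies in the complex subalgebra spanned by 1 and i.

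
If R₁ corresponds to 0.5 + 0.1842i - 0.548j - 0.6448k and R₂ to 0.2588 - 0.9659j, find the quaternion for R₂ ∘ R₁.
-0.3999 + 0.6705i - 0.6248j + 0.011k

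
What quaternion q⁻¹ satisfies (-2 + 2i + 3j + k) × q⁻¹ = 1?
-0.1111 - 0.1111i - 0.1667j - 0.0556k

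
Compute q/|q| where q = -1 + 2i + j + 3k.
-0.2582 + 0.5164i + 0.2582j + 0.7746k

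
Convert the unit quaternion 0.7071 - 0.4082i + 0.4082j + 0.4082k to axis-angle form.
axis = (-√3/3, √3/3, √3/3), θ = π/2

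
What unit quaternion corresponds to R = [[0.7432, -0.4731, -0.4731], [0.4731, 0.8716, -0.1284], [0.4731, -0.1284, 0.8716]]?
0.9336 - 0.2534j + 0.2534k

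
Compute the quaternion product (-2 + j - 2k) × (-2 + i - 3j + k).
9 - 7i + 2j + k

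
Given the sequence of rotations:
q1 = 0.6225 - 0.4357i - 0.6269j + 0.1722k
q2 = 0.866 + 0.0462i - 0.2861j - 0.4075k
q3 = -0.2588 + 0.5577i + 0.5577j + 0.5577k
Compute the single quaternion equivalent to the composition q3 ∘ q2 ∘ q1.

q2 · q1 = 0.45 - 0.6533i - 0.5514j - 0.2582k
q3 · q2 · q1 = 0.6994 + 0.5836i + 0.1733j + 0.3746k
0.6994 + 0.5836i + 0.1733j + 0.3746k


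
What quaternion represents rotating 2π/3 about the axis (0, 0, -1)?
0.5 - 0.866k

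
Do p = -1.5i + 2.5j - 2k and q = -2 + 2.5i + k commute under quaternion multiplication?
No: pq = 5.75 + 5.5i - 8.5j - 2.25k ≠ 5.75 + 0.5i - 1.5j + 10.25k = qp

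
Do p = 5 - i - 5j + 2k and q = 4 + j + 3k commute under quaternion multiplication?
No: pq = 19 - 21i - 12j + 22k ≠ 19 + 13i - 18j + 24k = qp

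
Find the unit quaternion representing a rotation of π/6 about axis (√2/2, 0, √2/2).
0.9659 + 0.183i + 0.183k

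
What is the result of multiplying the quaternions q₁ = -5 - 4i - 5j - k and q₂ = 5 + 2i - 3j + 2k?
-30 - 43i - 4j + 7k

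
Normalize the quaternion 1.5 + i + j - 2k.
0.5222 + 0.3482i + 0.3482j - 0.6963k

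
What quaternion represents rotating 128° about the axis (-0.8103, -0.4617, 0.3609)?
0.4384 - 0.7283i - 0.415j + 0.3244k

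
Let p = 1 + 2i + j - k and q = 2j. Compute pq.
-2 + 2i + 2j + 4k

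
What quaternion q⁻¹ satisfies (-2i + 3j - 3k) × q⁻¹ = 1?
0.0909i - 0.1364j + 0.1364k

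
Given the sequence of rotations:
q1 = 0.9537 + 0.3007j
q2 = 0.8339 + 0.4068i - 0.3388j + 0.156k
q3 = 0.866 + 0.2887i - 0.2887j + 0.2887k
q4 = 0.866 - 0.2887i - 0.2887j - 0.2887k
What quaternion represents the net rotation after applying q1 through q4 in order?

q2 · q1 = 0.8972 + 0.3411i - 0.0724j + 0.2711k
q3 · q2 · q1 = 0.5793 + 0.497i - 0.3015j + 0.5714k
q4 · q3 · q2 · q1 = 0.7231 + 0.0112i - 0.4069j + 0.5581k
0.7231 + 0.0112i - 0.4069j + 0.5581k


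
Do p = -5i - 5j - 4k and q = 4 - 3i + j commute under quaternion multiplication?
No: pq = -10 - 16i - 8j - 36k ≠ -10 - 24i - 32j + 4k = qp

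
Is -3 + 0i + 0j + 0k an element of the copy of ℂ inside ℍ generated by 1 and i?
Yes. The quaternion -3 has j- and k-coefficients y = z = 0, so it lies in the complex subalgebra spanned by 1 and i.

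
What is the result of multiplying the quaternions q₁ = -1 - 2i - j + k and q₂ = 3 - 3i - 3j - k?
-11 + i - 5j + 7k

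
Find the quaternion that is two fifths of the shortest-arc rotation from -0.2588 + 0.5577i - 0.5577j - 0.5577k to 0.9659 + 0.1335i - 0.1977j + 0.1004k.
-0.7322 + 0.3556i - 0.3202j - 0.4847k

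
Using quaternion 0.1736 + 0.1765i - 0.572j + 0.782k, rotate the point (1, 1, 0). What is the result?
(-1.351, -0.216, -0.359)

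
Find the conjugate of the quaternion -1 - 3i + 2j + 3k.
-1 + 3i - 2j - 3k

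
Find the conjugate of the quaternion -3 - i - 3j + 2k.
-3 + i + 3j - 2k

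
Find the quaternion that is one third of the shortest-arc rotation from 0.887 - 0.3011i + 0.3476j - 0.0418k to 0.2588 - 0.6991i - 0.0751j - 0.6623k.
0.7729 - 0.5094i + 0.2315j - 0.2992k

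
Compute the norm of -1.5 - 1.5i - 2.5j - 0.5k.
√11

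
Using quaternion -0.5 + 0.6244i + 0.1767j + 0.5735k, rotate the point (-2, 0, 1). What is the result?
(-0.02, 1.533, -1.628)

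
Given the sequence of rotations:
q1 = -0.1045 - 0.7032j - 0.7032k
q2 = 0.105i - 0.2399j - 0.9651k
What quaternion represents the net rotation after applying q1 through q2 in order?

q2 · q1 = -0.8474 - 0.5209i + 0.0989j + 0.027k
-0.8474 - 0.5209i + 0.0989j + 0.027k


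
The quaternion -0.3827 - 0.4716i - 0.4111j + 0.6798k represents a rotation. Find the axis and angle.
axis = (-0.5105, -0.445, 0.7358), θ = 5π/4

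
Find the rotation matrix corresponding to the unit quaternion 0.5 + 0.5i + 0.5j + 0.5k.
[[0, 0, 1], [1, 0, 0], [0, 1, 0]]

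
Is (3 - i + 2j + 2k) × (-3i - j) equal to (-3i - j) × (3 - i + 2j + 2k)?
No: pq = -1 - 7i - 9j + 7k ≠ -1 - 11i + 3j - 7k = qp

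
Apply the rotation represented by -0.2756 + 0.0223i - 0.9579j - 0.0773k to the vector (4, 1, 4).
(-1.376, 1.628, -5.335)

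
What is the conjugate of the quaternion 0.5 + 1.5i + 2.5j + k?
0.5 - 1.5i - 2.5j - k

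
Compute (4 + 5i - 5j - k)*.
4 - 5i + 5j + k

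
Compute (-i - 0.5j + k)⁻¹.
0.4444i + 0.2222j - 0.4444k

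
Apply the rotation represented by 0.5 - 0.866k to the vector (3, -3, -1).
(-4.098, -1.098, -1)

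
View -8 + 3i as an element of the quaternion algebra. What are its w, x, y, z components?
-8 + 3i + 0j + 0k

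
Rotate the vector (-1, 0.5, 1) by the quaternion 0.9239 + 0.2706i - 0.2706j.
(-1.427, 0.073, 0.457)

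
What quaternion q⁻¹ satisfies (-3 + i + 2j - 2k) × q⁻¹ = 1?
-0.1667 - 0.0556i - 0.1111j + 0.1111k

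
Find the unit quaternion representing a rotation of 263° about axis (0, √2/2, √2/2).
-0.6626 + 0.5296j + 0.5296k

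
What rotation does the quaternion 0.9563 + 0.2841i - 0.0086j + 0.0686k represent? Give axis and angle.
axis = (0.9716, -0.0294, 0.2346), θ = 34°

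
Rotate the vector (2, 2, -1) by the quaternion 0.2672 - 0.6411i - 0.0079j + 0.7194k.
(0.108, -1.256, -2.722)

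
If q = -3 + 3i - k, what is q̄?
-3 - 3i + k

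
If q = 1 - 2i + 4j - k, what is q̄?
1 + 2i - 4j + k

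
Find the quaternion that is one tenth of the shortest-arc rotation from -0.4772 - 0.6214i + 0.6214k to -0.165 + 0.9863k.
-0.4572 - 0.5714i + 0.6815k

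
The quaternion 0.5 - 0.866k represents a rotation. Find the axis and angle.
axis = (0, 0, -1), θ = 2π/3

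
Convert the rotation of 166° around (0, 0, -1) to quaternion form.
0.1219 - 0.9925k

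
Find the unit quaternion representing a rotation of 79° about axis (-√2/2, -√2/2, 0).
0.7716 - 0.4498i - 0.4498j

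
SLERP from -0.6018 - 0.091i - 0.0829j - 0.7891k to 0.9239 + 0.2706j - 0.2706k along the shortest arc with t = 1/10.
-0.6878 - 0.0861i - 0.1131j - 0.7118k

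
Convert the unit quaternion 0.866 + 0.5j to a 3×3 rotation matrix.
[[0.5, 0, 0.866], [0, 1, 0], [-0.866, 0, 0.5]]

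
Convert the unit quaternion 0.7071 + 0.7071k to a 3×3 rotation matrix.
[[0, -1, 0], [1, 0, 0], [0, 0, 1]]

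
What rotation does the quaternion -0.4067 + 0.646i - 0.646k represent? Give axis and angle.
axis = (√2/2, 0, -√2/2), θ = 228°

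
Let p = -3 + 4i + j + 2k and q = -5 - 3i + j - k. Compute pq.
28 - 14i - 10j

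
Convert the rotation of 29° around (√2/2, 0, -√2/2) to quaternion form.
0.9681 + 0.177i - 0.177k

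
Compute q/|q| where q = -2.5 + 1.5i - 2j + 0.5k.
-0.7001 + 0.4201i - 0.5601j + 0.14k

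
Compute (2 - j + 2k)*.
2 + j - 2k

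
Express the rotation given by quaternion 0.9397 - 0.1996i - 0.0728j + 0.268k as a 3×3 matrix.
[[0.8458, -0.4746, -0.2438], [0.5327, 0.7767, 0.3361], [0.0298, -0.4141, 0.9097]]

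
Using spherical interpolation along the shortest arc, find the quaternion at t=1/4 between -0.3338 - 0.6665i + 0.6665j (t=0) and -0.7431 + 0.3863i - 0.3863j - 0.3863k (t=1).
-0.0405 - 0.7007i + 0.7007j + 0.1281k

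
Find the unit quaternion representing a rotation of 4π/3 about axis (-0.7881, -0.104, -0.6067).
-0.5 - 0.6825i - 0.0901j - 0.5254k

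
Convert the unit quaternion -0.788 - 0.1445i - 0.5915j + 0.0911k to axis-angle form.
axis = (-0.2347, -0.9607, 0.148), θ = 284°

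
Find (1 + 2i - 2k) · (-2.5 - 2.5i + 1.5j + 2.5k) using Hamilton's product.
7.5 - 4.5i + 1.5j + 10.5k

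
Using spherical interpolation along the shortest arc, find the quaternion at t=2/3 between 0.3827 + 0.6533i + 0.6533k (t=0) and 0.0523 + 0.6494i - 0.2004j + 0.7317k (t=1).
0.166 + 0.6623i - 0.1356j + 0.718k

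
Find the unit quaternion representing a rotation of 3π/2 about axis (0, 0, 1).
-0.7071 + 0.7071k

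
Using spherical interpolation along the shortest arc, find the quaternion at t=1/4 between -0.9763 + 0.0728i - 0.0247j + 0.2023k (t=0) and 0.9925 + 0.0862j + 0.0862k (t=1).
-0.989 + 0.055i - 0.0405j + 0.1309k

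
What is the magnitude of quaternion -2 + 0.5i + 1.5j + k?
2.739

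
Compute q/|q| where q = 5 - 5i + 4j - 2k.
0.5976 - 0.5976i + 0.4781j - 0.239k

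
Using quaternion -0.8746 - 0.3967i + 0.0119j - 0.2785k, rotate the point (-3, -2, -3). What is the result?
(-2.141, -0.392, -4.155)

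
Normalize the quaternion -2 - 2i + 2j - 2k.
-0.5 - 0.5i + 0.5j - 0.5k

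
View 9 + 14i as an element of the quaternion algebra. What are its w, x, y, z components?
9 + 14i + 0j + 0k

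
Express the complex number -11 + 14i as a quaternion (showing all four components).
-11 + 14i + 0j + 0k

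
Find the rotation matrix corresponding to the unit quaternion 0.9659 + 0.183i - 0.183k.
[[0.933, 0.3535, -0.067], [-0.3535, 0.866, -0.3535], [-0.067, 0.3535, 0.933]]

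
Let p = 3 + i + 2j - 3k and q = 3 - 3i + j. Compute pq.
10 - 3i + 18j - 2k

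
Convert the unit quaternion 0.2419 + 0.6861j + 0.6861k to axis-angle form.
axis = (0, √2/2, √2/2), θ = 152°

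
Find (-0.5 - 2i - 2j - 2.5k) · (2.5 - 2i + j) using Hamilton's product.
-3.25 - 1.5i - 0.5j - 12.25k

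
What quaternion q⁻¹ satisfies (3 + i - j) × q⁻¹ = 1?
0.2727 - 0.0909i + 0.0909j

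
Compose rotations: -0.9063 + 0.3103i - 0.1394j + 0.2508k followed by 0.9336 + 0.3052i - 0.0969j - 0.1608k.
-0.914 - 0.0336i - 0.1688j + 0.3674k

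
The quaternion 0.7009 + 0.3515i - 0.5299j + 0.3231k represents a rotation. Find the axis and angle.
axis = (0.4928, -0.7429, 0.453), θ = 91°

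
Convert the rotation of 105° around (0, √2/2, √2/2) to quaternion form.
0.6088 + 0.561j + 0.561k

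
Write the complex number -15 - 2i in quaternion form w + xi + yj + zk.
-15 - 2i + 0j + 0k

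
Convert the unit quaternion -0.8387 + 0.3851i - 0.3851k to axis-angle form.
axis = (√2/2, 0, -√2/2), θ = 294°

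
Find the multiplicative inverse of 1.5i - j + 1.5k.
-0.2727i + 0.1818j - 0.2727k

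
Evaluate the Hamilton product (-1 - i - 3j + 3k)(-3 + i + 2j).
10 - 4i + 10j - 8k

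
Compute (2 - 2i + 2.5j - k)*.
2 + 2i - 2.5j + k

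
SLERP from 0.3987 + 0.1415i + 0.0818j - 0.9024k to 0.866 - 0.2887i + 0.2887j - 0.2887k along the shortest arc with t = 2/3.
0.7813 - 0.1557i + 0.241j - 0.5543k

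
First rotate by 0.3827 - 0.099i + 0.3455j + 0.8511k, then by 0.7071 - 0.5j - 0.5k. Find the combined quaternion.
0.8689 - 0.3228i + 0.1025j + 0.361k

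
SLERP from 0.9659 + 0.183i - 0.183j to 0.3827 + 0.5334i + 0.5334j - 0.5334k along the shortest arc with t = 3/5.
0.7473 + 0.4669i + 0.2861j - 0.3765k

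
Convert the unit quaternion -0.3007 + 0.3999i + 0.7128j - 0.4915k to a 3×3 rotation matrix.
[[-0.4993, 0.2745, -0.8218], [0.8657, 0.197, -0.4602], [0.0356, -0.9412, -0.336]]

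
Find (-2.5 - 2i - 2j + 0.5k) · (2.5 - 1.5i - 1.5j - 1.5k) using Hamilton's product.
-11.5 + 2.5i - 5j + 5k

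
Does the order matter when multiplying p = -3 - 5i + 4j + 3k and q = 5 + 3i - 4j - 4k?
Yes: pq = 28 - 38i + 21j + 35k ≠ 28 - 30i + 43j + 19k = qp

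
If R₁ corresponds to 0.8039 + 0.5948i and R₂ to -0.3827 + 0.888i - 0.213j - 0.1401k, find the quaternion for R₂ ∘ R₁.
-0.8358 + 0.4862i - 0.2546j + 0.0141k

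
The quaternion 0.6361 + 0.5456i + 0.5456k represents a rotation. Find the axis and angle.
axis = (√2/2, 0, √2/2), θ = 101°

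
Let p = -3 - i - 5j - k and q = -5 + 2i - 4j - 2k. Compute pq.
-5 + 5i + 33j + 25k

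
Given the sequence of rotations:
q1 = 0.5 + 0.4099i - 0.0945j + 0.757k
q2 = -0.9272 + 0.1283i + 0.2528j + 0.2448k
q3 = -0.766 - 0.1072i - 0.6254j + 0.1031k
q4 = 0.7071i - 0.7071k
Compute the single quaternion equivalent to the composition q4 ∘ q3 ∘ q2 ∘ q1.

q2 · q1 = -0.6776 - 0.1014i + 0.2172j - 0.6952k
q3 · q2 · q1 = 0.7157 + 0.5627i + 0.1724j + 0.376k
q4 · q3 · q2 · q1 = -0.132 + 0.628i - 0.6638j - 0.3842k
-0.132 + 0.628i - 0.6638j - 0.3842k


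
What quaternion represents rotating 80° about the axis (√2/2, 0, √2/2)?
0.766 + 0.4545i + 0.4545k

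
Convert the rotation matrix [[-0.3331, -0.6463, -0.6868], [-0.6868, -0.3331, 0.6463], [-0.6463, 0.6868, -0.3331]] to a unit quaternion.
-0.0175 - 0.5773i + 0.5773j + 0.5773k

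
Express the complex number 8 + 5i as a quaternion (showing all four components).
8 + 5i + 0j + 0k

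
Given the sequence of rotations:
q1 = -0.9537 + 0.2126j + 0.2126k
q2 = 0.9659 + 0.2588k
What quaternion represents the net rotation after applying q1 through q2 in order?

q2 · q1 = -0.9762 - 0.055i + 0.2054j - 0.0415k
-0.9762 - 0.055i + 0.2054j - 0.0415k


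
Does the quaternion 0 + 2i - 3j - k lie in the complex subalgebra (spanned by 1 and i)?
No. The quaternion 2i - 3j - k has j-coefficient y = -3 and k-coefficient z = -1, not both zero, so it does not lie in the complex subalgebra spanned by 1 and i.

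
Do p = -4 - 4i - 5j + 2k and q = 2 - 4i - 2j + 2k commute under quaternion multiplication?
No: pq = -38 + 2i - 2j - 16k ≠ -38 + 14i - 2j + 8k = qp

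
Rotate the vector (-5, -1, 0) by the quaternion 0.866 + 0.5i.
(-5, -0.5, -0.866)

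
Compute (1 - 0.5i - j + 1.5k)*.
1 + 0.5i + j - 1.5k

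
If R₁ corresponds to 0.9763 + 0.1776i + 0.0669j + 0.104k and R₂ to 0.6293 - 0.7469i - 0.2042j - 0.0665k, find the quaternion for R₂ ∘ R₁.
0.7676 - 0.6342i - 0.0914j - 0.0132k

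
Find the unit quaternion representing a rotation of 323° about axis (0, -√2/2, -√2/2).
-0.9483 - 0.2244j - 0.2244k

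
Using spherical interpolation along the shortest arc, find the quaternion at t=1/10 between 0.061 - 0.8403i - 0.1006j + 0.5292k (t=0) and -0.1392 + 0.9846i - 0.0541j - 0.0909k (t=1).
0.0698 - 0.8649i - 0.0856j + 0.4896k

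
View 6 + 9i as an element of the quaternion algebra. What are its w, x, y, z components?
6 + 9i + 0j + 0k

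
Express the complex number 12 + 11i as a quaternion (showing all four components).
12 + 11i + 0j + 0k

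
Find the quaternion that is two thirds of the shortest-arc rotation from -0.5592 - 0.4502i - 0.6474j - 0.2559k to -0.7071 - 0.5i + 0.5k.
-0.7473 - 0.5501i - 0.2564j + 0.2705k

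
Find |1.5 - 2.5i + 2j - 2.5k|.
4.33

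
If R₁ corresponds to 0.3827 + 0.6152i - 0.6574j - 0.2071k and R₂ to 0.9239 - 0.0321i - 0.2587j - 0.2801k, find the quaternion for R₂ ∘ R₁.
0.1452 + 0.4255i - 0.8853j - 0.1183k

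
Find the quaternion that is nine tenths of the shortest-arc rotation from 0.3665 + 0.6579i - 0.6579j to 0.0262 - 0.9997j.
0.0654 + 0.0741i - 0.9951j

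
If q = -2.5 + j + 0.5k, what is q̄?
-2.5 - j - 0.5k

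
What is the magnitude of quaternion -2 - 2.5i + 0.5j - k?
3.391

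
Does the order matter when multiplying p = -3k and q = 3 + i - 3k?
Yes: pq = -9 - 3j - 9k ≠ -9 + 3j - 9k = qp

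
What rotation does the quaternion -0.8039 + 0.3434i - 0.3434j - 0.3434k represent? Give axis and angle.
axis = (√3/3, -√3/3, -√3/3), θ = 287°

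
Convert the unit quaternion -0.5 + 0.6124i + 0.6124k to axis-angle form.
axis = (√2/2, 0, √2/2), θ = 4π/3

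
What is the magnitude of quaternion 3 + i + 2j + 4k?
√30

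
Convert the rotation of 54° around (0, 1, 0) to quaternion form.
0.891 + 0.454j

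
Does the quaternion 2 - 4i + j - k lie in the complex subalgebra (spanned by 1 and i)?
No. The quaternion 2 - 4i + j - k has j-coefficient y = 1 and k-coefficient z = -1, not both zero, so it does not lie in the complex subalgebra spanned by 1 and i.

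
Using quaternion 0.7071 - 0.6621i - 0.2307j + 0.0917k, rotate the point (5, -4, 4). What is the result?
(1.89, 5.326, 5.006)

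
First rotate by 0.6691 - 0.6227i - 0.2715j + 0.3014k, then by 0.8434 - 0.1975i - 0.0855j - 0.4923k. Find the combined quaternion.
0.5665 - 0.8168i + 0.0799j - 0.0748k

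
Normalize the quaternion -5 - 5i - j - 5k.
-0.5735 - 0.5735i - 0.1147j - 0.5735k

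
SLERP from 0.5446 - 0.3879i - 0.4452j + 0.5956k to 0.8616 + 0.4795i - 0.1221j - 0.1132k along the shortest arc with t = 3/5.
0.9088 + 0.1499i - 0.3183j + 0.2242k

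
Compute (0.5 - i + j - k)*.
0.5 + i - j + k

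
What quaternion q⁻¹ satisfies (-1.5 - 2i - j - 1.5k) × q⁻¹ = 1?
-0.1579 + 0.2105i + 0.1053j + 0.1579k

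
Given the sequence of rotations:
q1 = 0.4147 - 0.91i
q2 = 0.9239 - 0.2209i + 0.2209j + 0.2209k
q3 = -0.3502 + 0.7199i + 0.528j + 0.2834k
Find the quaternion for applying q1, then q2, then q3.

q2 · q1 = 0.1821 - 0.9324i - 0.1094j + 0.2926k
q3 · q2 · q1 = 0.5823 + 0.6431i - 0.3404j + 0.3627k
0.5823 + 0.6431i - 0.3404j + 0.3627k


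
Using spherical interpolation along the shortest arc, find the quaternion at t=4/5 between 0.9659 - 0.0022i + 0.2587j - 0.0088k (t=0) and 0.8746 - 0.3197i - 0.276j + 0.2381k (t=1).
0.9291 - 0.2638i - 0.1715j + 0.1942k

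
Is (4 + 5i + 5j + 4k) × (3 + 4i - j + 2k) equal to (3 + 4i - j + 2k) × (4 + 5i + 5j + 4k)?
No: pq = -11 + 45i + 17j - 5k ≠ -11 + 17i + 5j + 45k = qp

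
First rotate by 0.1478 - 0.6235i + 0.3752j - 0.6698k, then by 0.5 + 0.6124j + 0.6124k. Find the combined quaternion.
0.2543 - 0.9517i - 0.1037j + 0.1374k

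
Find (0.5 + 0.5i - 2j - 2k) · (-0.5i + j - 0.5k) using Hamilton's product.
1.25 + 2.75i + 1.75j - 0.75k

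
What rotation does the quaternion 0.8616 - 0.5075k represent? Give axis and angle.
axis = (0, 0, -1), θ = 61°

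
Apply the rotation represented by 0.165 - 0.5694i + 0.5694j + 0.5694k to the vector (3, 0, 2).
(-1.812, 0.291, -3.103)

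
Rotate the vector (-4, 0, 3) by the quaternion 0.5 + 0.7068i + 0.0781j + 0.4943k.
(0.334, -4.308, -2.517)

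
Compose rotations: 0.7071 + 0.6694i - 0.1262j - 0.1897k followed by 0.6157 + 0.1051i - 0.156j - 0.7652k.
0.2002 + 0.4195i - 0.6803j - 0.5667k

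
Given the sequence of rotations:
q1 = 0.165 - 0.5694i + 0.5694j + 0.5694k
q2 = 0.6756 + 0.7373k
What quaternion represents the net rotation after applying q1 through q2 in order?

q2 · q1 = -0.3083 - 0.8045i - 0.0351j + 0.5063k
-0.3083 - 0.8045i - 0.0351j + 0.5063k


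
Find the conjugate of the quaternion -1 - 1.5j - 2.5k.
-1 + 1.5j + 2.5k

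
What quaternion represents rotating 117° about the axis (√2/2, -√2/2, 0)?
0.5225 + 0.6029i - 0.6029j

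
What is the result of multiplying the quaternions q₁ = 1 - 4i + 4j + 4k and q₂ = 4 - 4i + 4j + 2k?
-36 - 28i + 12j + 18k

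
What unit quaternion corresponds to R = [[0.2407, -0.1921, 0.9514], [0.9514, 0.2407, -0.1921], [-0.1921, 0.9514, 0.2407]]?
0.6561 + 0.4357i + 0.4357j + 0.4357k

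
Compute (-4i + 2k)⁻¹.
0.2i - 0.1k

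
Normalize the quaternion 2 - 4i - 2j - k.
0.4 - 0.8i - 0.4j - 0.2k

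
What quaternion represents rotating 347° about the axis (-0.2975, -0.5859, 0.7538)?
-0.9936 - 0.0337i - 0.0663j + 0.0853k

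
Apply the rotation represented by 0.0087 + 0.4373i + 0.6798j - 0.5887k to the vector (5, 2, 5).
(-4.393, -1.27, -5.753)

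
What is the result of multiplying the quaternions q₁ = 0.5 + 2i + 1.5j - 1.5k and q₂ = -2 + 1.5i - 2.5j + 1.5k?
2 - 4.75i - 9.5j - 3.5k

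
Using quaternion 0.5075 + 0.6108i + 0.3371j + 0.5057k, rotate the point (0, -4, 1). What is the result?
(1.366, 0.751, -3.817)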